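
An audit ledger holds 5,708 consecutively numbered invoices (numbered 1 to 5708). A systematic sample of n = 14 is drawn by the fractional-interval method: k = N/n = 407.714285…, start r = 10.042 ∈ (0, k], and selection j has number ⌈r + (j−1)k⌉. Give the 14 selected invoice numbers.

j=1: r + 0k = 10.042 → ⌈·⌉ = 11
j=2: r + 1k = 417.756285… → ⌈·⌉ = 418
j=3: r + 2k = 825.470571… → ⌈·⌉ = 826
j=4: r + 3k = 1233.184857… → ⌈·⌉ = 1234
j=5: r + 4k = 1640.899142… → ⌈·⌉ = 1641
j=6: r + 5k = 2048.613428… → ⌈·⌉ = 2049
j=7: r + 6k = 2456.327714… → ⌈·⌉ = 2457
j=8: r + 7k = 2864.042 → ⌈·⌉ = 2865
j=9: r + 8k = 3271.756285… → ⌈·⌉ = 3272
j=10: r + 9k = 3679.470571… → ⌈·⌉ = 3680
j=11: r + 10k = 4087.184857… → ⌈·⌉ = 4088
j=12: r + 11k = 4494.899142… → ⌈·⌉ = 4495
j=13: r + 12k = 4902.613428… → ⌈·⌉ = 4903
j=14: r + 13k = 5310.327714… → ⌈·⌉ = 5311

11, 418, 826, 1234, 1641, 2049, 2457, 2865, 3272, 3680, 4088, 4495, 4903, 5311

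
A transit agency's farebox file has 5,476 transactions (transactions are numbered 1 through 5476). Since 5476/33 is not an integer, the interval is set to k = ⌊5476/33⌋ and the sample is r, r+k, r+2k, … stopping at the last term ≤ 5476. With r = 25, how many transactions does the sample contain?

34

k = ⌊5476/33⌋ = 165
Achieved size = ⌊(5476 − 25)/165⌋ + 1 = ⌊5451/165⌋ + 1 = 33 + 1 = 34
(last selection: 25 + 33×165 = 5470 ≤ 5476; next would be 5635 > 5476)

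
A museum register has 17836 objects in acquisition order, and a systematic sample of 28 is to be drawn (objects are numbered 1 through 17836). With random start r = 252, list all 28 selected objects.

k = N/n = 17836/28 = 637
object 1: 252
object 2: 252 + 637 = 889
object 3: 889 + 637 = 1526
object 4: 1526 + 637 = 2163
object 5: 2163 + 637 = 2800
object 6: 2800 + 637 = 3437
object 7: 3437 + 637 = 4074
object 8: 4074 + 637 = 4711
object 9: 4711 + 637 = 5348
object 10: 5348 + 637 = 5985
object 11: 5985 + 637 = 6622
object 12: 6622 + 637 = 7259
object 13: 7259 + 637 = 7896
object 14: 7896 + 637 = 8533
object 15: 8533 + 637 = 9170
object 16: 9170 + 637 = 9807
object 17: 9807 + 637 = 10444
object 18: 10444 + 637 = 11081
object 19: 11081 + 637 = 11718
object 20: 11718 + 637 = 12355
object 21: 12355 + 637 = 12992
object 22: 12992 + 637 = 13629
object 23: 13629 + 637 = 14266
object 24: 14266 + 637 = 14903
object 25: 14903 + 637 = 15540
object 26: 15540 + 637 = 16177
object 27: 16177 + 637 = 16814
object 28: 16814 + 637 = 17451

252, 889, 1526, 2163, 2800, 3437, 4074, 4711, 5348, 5985, 6622, 7259, 7896, 8533, 9170, 9807, 10444, 11081, 11718, 12355, 12992, 13629, 14266, 14903, 15540, 16177, 16814, 17451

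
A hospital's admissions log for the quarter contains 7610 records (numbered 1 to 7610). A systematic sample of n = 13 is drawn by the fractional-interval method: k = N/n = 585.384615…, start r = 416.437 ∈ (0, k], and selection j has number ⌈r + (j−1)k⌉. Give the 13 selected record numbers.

417, 1002, 1588, 2173, 2758, 3344, 3929, 4515, 5100, 5685, 6271, 6856, 7442

j=1: r + 0k = 416.437 → ⌈·⌉ = 417
j=2: r + 1k = 1001.821615… → ⌈·⌉ = 1002
j=3: r + 2k = 1587.206230… → ⌈·⌉ = 1588
j=4: r + 3k = 2172.590846… → ⌈·⌉ = 2173
j=5: r + 4k = 2757.975461… → ⌈·⌉ = 2758
j=6: r + 5k = 3343.360076… → ⌈·⌉ = 3344
j=7: r + 6k = 3928.744692… → ⌈·⌉ = 3929
j=8: r + 7k = 4514.129307… → ⌈·⌉ = 4515
j=9: r + 8k = 5099.513923… → ⌈·⌉ = 5100
j=10: r + 9k = 5684.898538… → ⌈·⌉ = 5685
j=11: r + 10k = 6270.283153… → ⌈·⌉ = 6271
j=12: r + 11k = 6855.667769… → ⌈·⌉ = 6856
j=13: r + 12k = 7441.052384… → ⌈·⌉ = 7442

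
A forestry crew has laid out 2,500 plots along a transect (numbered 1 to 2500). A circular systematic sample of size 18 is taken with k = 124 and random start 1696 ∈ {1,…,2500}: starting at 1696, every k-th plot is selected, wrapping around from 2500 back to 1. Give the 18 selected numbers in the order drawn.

1696, 1820, 1944, 2068, 2192, 2316, 2440, 64, 188, 312, 436, 560, 684, 808, 932, 1056, 1180, 1304

Selection 1: 1696
Selection 2: 1696 + 124 = 1820
Selection 3: 1820 + 124 = 1944
Selection 4: 1944 + 124 = 2068
Selection 5: 2068 + 124 = 2192
Selection 6: 2192 + 124 = 2316
Selection 7: 2316 + 124 = 2440
Selection 8: 2440 + 124 = 2564 → 2564 − 2500 = 64
Selection 9: 64 + 124 = 188
Selection 10: 188 + 124 = 312
Selection 11: 312 + 124 = 436
Selection 12: 436 + 124 = 560
Selection 13: 560 + 124 = 684
Selection 14: 684 + 124 = 808
Selection 15: 808 + 124 = 932
Selection 16: 932 + 124 = 1056
Selection 17: 1056 + 124 = 1180
Selection 18: 1180 + 124 = 1304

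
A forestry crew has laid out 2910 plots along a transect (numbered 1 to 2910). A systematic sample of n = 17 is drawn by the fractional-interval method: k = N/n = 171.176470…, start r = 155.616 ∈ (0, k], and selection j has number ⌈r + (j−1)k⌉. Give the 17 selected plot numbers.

156, 327, 498, 670, 841, 1012, 1183, 1354, 1526, 1697, 1868, 2039, 2210, 2381, 2553, 2724, 2895

j=1: r + 0k = 155.616 → ⌈·⌉ = 156
j=2: r + 1k = 326.792470… → ⌈·⌉ = 327
j=3: r + 2k = 497.968941… → ⌈·⌉ = 498
j=4: r + 3k = 669.145411… → ⌈·⌉ = 670
j=5: r + 4k = 840.321882… → ⌈·⌉ = 841
j=6: r + 5k = 1011.498352… → ⌈·⌉ = 1012
j=7: r + 6k = 1182.674823… → ⌈·⌉ = 1183
j=8: r + 7k = 1353.851294… → ⌈·⌉ = 1354
j=9: r + 8k = 1525.027764… → ⌈·⌉ = 1526
j=10: r + 9k = 1696.204235… → ⌈·⌉ = 1697
j=11: r + 10k = 1867.380705… → ⌈·⌉ = 1868
j=12: r + 11k = 2038.557176… → ⌈·⌉ = 2039
j=13: r + 12k = 2209.733647… → ⌈·⌉ = 2210
j=14: r + 13k = 2380.910117… → ⌈·⌉ = 2381
j=15: r + 14k = 2552.086588… → ⌈·⌉ = 2553
j=16: r + 15k = 2723.263058… → ⌈·⌉ = 2724
j=17: r + 16k = 2894.439529… → ⌈·⌉ = 2895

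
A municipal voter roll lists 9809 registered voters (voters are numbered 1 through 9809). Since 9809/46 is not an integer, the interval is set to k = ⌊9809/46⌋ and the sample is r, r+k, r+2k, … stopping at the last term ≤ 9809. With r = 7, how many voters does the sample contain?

47

k = ⌊9809/46⌋ = 213
Achieved size = ⌊(9809 − 7)/213⌋ + 1 = ⌊9802/213⌋ + 1 = 46 + 1 = 47
(last selection: 7 + 46×213 = 9805 ≤ 9809; next would be 10018 > 9809)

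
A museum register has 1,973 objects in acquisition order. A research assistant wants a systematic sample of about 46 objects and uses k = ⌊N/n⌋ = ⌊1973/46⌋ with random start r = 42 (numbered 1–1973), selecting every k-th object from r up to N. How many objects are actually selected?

k = ⌊1973/46⌋ = 42
Achieved size = ⌊(1973 − 42)/42⌋ + 1 = ⌊1931/42⌋ + 1 = 45 + 1 = 46
(last selection: 42 + 45×42 = 1932 ≤ 1973; next would be 1974 > 1973)

46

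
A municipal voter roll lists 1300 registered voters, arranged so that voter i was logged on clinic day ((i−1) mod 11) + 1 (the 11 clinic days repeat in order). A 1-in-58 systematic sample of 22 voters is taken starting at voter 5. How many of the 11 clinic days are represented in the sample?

11

Consecutive selections differ by k = 58, so their clinic day numbers differ by 58 mod 11 = 3.
gcd(58, 11) = 1, so the sample visits 11/1 = 11 distinct residues mod 11.
Start 5 is clinic day 5; the clinic days hit are 1, 2, 3, 4, 5, 6, 7, 8, 9, 10, 11.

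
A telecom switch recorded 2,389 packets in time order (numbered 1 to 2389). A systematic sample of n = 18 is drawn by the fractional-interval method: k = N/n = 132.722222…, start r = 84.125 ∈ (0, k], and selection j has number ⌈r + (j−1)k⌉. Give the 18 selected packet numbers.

85, 217, 350, 483, 616, 748, 881, 1014, 1146, 1279, 1412, 1545, 1677, 1810, 1943, 2075, 2208, 2341

j=1: r + 0k = 84.125 → ⌈·⌉ = 85
j=2: r + 1k = 216.847222… → ⌈·⌉ = 217
j=3: r + 2k = 349.569444… → ⌈·⌉ = 350
j=4: r + 3k = 482.291666… → ⌈·⌉ = 483
j=5: r + 4k = 615.013888… → ⌈·⌉ = 616
j=6: r + 5k = 747.736111… → ⌈·⌉ = 748
j=7: r + 6k = 880.458333… → ⌈·⌉ = 881
j=8: r + 7k = 1013.180555… → ⌈·⌉ = 1014
j=9: r + 8k = 1145.902777… → ⌈·⌉ = 1146
j=10: r + 9k = 1278.625 → ⌈·⌉ = 1279
j=11: r + 10k = 1411.347222… → ⌈·⌉ = 1412
j=12: r + 11k = 1544.069444… → ⌈·⌉ = 1545
j=13: r + 12k = 1676.791666… → ⌈·⌉ = 1677
j=14: r + 13k = 1809.513888… → ⌈·⌉ = 1810
j=15: r + 14k = 1942.236111… → ⌈·⌉ = 1943
j=16: r + 15k = 2074.958333… → ⌈·⌉ = 2075
j=17: r + 16k = 2207.680555… → ⌈·⌉ = 2208
j=18: r + 17k = 2340.402777… → ⌈·⌉ = 2341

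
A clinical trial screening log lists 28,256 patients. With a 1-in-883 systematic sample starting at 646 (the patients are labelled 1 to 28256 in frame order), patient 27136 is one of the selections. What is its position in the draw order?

31

k = 883
position = (27136 − 646)/883 + 1 = 26490/883 + 1 = 30 + 1 = 31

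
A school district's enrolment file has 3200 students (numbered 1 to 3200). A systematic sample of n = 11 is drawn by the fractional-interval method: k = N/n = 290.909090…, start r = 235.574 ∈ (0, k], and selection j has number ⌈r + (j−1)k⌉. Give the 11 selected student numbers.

236, 527, 818, 1109, 1400, 1691, 1982, 2272, 2563, 2854, 3145

j=1: r + 0k = 235.574 → ⌈·⌉ = 236
j=2: r + 1k = 526.483090… → ⌈·⌉ = 527
j=3: r + 2k = 817.392181… → ⌈·⌉ = 818
j=4: r + 3k = 1108.301272… → ⌈·⌉ = 1109
j=5: r + 4k = 1399.210363… → ⌈·⌉ = 1400
j=6: r + 5k = 1690.119454… → ⌈·⌉ = 1691
j=7: r + 6k = 1981.028545… → ⌈·⌉ = 1982
j=8: r + 7k = 2271.937636… → ⌈·⌉ = 2272
j=9: r + 8k = 2562.846727… → ⌈·⌉ = 2563
j=10: r + 9k = 2853.755818… → ⌈·⌉ = 2854
j=11: r + 10k = 3144.664909… → ⌈·⌉ = 3145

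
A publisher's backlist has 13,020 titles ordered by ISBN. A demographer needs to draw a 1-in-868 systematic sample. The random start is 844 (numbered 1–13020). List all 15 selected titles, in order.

title 1: 844
title 2: 844 + 868 = 1712
title 3: 1712 + 868 = 2580
title 4: 2580 + 868 = 3448
title 5: 3448 + 868 = 4316
title 6: 4316 + 868 = 5184
title 7: 5184 + 868 = 6052
title 8: 6052 + 868 = 6920
title 9: 6920 + 868 = 7788
title 10: 7788 + 868 = 8656
title 11: 8656 + 868 = 9524
title 12: 9524 + 868 = 10392
title 13: 10392 + 868 = 11260
title 14: 11260 + 868 = 12128
title 15: 12128 + 868 = 12996

844, 1712, 2580, 3448, 4316, 5184, 6052, 6920, 7788, 8656, 9524, 10392, 11260, 12128, 12996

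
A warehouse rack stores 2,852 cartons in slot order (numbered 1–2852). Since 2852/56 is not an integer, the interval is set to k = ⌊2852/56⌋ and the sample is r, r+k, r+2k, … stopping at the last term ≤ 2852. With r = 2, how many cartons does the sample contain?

k = ⌊2852/56⌋ = 50
Achieved size = ⌊(2852 − 2)/50⌋ + 1 = ⌊2850/50⌋ + 1 = 57 + 1 = 58
(last selection: 2 + 57×50 = 2852 ≤ 2852; next would be 2902 > 2852)

58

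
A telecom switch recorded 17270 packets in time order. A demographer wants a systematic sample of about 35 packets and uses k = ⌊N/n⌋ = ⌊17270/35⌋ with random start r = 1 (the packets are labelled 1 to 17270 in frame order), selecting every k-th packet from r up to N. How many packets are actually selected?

36

k = ⌊17270/35⌋ = 493
Achieved size = ⌊(17270 − 1)/493⌋ + 1 = ⌊17269/493⌋ + 1 = 35 + 1 = 36
(last selection: 1 + 35×493 = 17256 ≤ 17270; next would be 17749 > 17270)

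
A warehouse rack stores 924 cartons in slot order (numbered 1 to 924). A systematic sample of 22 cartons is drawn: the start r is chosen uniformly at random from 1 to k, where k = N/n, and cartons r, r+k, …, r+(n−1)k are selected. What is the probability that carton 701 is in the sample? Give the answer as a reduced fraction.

k = 924/22 = 42.
Carton 701 is selected iff r ≡ 701 (mod 42); exactly one such r in {1,…,42}.
Inclusion probability = 1/42.

1/42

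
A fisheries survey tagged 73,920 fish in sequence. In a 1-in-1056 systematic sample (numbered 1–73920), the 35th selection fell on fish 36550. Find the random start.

646

k = 1056
r = 36550 − (35−1)×1056 = 36550 − 35904 = 646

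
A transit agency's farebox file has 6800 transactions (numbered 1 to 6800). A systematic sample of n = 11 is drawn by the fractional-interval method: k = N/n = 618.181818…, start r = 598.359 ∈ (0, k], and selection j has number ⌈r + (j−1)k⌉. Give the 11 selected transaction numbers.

j=1: r + 0k = 598.359 → ⌈·⌉ = 599
j=2: r + 1k = 1216.540818… → ⌈·⌉ = 1217
j=3: r + 2k = 1834.722636… → ⌈·⌉ = 1835
j=4: r + 3k = 2452.904454… → ⌈·⌉ = 2453
j=5: r + 4k = 3071.086272… → ⌈·⌉ = 3072
j=6: r + 5k = 3689.268090… → ⌈·⌉ = 3690
j=7: r + 6k = 4307.449909… → ⌈·⌉ = 4308
j=8: r + 7k = 4925.631727… → ⌈·⌉ = 4926
j=9: r + 8k = 5543.813545… → ⌈·⌉ = 5544
j=10: r + 9k = 6161.995363… → ⌈·⌉ = 6162
j=11: r + 10k = 6780.177181… → ⌈·⌉ = 6781

599, 1217, 1835, 2453, 3072, 3690, 4308, 4926, 5544, 6162, 6781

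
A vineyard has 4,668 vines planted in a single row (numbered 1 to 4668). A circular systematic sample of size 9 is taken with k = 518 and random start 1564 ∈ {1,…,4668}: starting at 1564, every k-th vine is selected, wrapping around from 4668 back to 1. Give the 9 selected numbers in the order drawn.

1564, 2082, 2600, 3118, 3636, 4154, 4, 522, 1040

Selection 1: 1564
Selection 2: 1564 + 518 = 2082
Selection 3: 2082 + 518 = 2600
Selection 4: 2600 + 518 = 3118
Selection 5: 3118 + 518 = 3636
Selection 6: 3636 + 518 = 4154
Selection 7: 4154 + 518 = 4672 → 4672 − 4668 = 4
Selection 8: 4 + 518 = 522
Selection 9: 522 + 518 = 1040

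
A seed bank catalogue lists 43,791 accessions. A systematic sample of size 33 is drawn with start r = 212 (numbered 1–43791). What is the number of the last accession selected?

k = 43791/33 = 1327
33rd selection = r + (33−1)·k = 212 + 32×1327 = 212 + 42464 = 42676

42676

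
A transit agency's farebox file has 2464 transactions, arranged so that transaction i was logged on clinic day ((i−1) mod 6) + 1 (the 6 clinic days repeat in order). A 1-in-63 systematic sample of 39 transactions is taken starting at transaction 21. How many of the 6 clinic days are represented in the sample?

2

Consecutive selections differ by k = 63, so their clinic day numbers differ by 63 mod 6 = 3.
gcd(63, 6) = 3, so the sample visits 6/3 = 2 distinct residues mod 6.
Start 21 is clinic day 3; the clinic days hit are 3, 6.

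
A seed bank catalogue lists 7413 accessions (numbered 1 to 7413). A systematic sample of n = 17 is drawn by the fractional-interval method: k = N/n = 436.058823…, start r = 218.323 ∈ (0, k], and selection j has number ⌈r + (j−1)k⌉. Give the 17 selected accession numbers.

j=1: r + 0k = 218.323 → ⌈·⌉ = 219
j=2: r + 1k = 654.381823… → ⌈·⌉ = 655
j=3: r + 2k = 1090.440647… → ⌈·⌉ = 1091
j=4: r + 3k = 1526.499470… → ⌈·⌉ = 1527
j=5: r + 4k = 1962.558294… → ⌈·⌉ = 1963
j=6: r + 5k = 2398.617117… → ⌈·⌉ = 2399
j=7: r + 6k = 2834.675941… → ⌈·⌉ = 2835
j=8: r + 7k = 3270.734764… → ⌈·⌉ = 3271
j=9: r + 8k = 3706.793588… → ⌈·⌉ = 3707
j=10: r + 9k = 4142.852411… → ⌈·⌉ = 4143
j=11: r + 10k = 4578.911235… → ⌈·⌉ = 4579
j=12: r + 11k = 5014.970058… → ⌈·⌉ = 5015
j=13: r + 12k = 5451.028882… → ⌈·⌉ = 5452
j=14: r + 13k = 5887.087705… → ⌈·⌉ = 5888
j=15: r + 14k = 6323.146529… → ⌈·⌉ = 6324
j=16: r + 15k = 6759.205352… → ⌈·⌉ = 6760
j=17: r + 16k = 7195.264176… → ⌈·⌉ = 7196

219, 655, 1091, 1527, 1963, 2399, 2835, 3271, 3707, 4143, 4579, 5015, 5452, 5888, 6324, 6760, 7196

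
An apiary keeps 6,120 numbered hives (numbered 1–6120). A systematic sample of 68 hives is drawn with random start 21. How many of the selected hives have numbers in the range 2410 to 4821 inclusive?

k = 6120/68 = 90
First selection ≥ 2410: 21 + ⌈(2410−21)/90⌉·90 = 21 + 27×90 = 2451
Last selection ≤ 4821: 21 + ⌊(4821−21)/90⌋·90 = 21 + 53×90 = 4791
Count = 53 − 27 + 1 = 27

27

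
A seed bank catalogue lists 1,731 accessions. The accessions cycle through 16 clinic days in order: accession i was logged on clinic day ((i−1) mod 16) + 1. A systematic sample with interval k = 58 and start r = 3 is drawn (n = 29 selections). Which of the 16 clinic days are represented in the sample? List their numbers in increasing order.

1, 3, 5, 7, 9, 11, 13, 15

Consecutive selections differ by k = 58, so their clinic day numbers differ by 58 mod 16 = 10.
gcd(58, 16) = 2, so the sample visits 16/2 = 8 distinct residues mod 16.
Start 3 is clinic day 3; the clinic days hit are 1, 3, 5, 7, 9, 11, 13, 15.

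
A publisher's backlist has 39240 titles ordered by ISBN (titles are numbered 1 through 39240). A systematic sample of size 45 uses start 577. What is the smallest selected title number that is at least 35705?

36329

k = 39240/45 = 872
Steps past start: ⌈(35705 − 577)/872⌉ = ⌈35128/872⌉ = 41
Selected title: 577 + 41×872 = 36329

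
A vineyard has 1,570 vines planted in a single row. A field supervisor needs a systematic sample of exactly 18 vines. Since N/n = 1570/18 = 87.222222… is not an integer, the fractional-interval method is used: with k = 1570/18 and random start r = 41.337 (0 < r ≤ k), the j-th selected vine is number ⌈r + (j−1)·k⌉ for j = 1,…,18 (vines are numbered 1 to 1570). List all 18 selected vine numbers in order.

42, 129, 216, 304, 391, 478, 565, 652, 740, 827, 914, 1001, 1089, 1176, 1263, 1350, 1437, 1525

j=1: r + 0k = 41.337 → ⌈·⌉ = 42
j=2: r + 1k = 128.559222… → ⌈·⌉ = 129
j=3: r + 2k = 215.781444… → ⌈·⌉ = 216
j=4: r + 3k = 303.003666… → ⌈·⌉ = 304
j=5: r + 4k = 390.225888… → ⌈·⌉ = 391
j=6: r + 5k = 477.448111… → ⌈·⌉ = 478
j=7: r + 6k = 564.670333… → ⌈·⌉ = 565
j=8: r + 7k = 651.892555… → ⌈·⌉ = 652
j=9: r + 8k = 739.114777… → ⌈·⌉ = 740
j=10: r + 9k = 826.337 → ⌈·⌉ = 827
j=11: r + 10k = 913.559222… → ⌈·⌉ = 914
j=12: r + 11k = 1000.781444… → ⌈·⌉ = 1001
j=13: r + 12k = 1088.003666… → ⌈·⌉ = 1089
j=14: r + 13k = 1175.225888… → ⌈·⌉ = 1176
j=15: r + 14k = 1262.448111… → ⌈·⌉ = 1263
j=16: r + 15k = 1349.670333… → ⌈·⌉ = 1350
j=17: r + 16k = 1436.892555… → ⌈·⌉ = 1437
j=18: r + 17k = 1524.114777… → ⌈·⌉ = 1525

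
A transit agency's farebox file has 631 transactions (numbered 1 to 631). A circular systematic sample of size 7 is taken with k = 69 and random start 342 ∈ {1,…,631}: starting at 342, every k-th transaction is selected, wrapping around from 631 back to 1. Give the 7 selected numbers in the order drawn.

Selection 1: 342
Selection 2: 342 + 69 = 411
Selection 3: 411 + 69 = 480
Selection 4: 480 + 69 = 549
Selection 5: 549 + 69 = 618
Selection 6: 618 + 69 = 687 → 687 − 631 = 56
Selection 7: 56 + 69 = 125

342, 411, 480, 549, 618, 56, 125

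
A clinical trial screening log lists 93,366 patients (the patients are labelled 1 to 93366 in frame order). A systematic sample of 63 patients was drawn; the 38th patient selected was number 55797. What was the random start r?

963

k = 93366/63 = 1482
r = 55797 − (38−1)×1482 = 55797 − 54834 = 963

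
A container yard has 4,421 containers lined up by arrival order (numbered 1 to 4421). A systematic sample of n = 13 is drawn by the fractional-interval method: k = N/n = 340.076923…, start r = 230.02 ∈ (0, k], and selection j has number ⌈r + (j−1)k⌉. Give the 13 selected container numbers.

j=1: r + 0k = 230.02 → ⌈·⌉ = 231
j=2: r + 1k = 570.096923… → ⌈·⌉ = 571
j=3: r + 2k = 910.173846… → ⌈·⌉ = 911
j=4: r + 3k = 1250.250769… → ⌈·⌉ = 1251
j=5: r + 4k = 1590.327692… → ⌈·⌉ = 1591
j=6: r + 5k = 1930.404615… → ⌈·⌉ = 1931
j=7: r + 6k = 2270.481538… → ⌈·⌉ = 2271
j=8: r + 7k = 2610.558461… → ⌈·⌉ = 2611
j=9: r + 8k = 2950.635384… → ⌈·⌉ = 2951
j=10: r + 9k = 3290.712307… → ⌈·⌉ = 3291
j=11: r + 10k = 3630.789230… → ⌈·⌉ = 3631
j=12: r + 11k = 3970.866153… → ⌈·⌉ = 3971
j=13: r + 12k = 4310.943076… → ⌈·⌉ = 4311

231, 571, 911, 1251, 1591, 1931, 2271, 2611, 2951, 3291, 3631, 3971, 4311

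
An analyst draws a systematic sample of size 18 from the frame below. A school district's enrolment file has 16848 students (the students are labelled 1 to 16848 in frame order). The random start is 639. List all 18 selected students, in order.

k = N/n = 16848/18 = 936
student 1: 639
student 2: 639 + 936 = 1575
student 3: 1575 + 936 = 2511
student 4: 2511 + 936 = 3447
student 5: 3447 + 936 = 4383
student 6: 4383 + 936 = 5319
student 7: 5319 + 936 = 6255
student 8: 6255 + 936 = 7191
student 9: 7191 + 936 = 8127
student 10: 8127 + 936 = 9063
student 11: 9063 + 936 = 9999
student 12: 9999 + 936 = 10935
student 13: 10935 + 936 = 11871
student 14: 11871 + 936 = 12807
student 15: 12807 + 936 = 13743
student 16: 13743 + 936 = 14679
student 17: 14679 + 936 = 15615
student 18: 15615 + 936 = 16551

639, 1575, 2511, 3447, 4383, 5319, 6255, 7191, 8127, 9063, 9999, 10935, 11871, 12807, 13743, 14679, 15615, 16551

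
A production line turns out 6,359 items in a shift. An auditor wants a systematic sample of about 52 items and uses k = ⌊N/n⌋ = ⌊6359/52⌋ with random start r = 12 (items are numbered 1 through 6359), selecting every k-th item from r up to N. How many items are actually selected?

k = ⌊6359/52⌋ = 122
Achieved size = ⌊(6359 − 12)/122⌋ + 1 = ⌊6347/122⌋ + 1 = 52 + 1 = 53
(last selection: 12 + 52×122 = 6356 ≤ 6359; next would be 6478 > 6359)

53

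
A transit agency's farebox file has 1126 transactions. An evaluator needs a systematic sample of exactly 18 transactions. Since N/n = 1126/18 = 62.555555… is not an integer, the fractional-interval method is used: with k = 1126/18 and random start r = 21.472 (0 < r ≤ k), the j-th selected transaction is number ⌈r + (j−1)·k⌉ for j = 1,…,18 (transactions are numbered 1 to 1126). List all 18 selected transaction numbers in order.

22, 85, 147, 210, 272, 335, 397, 460, 522, 585, 648, 710, 773, 835, 898, 960, 1023, 1085

j=1: r + 0k = 21.472 → ⌈·⌉ = 22
j=2: r + 1k = 84.027555… → ⌈·⌉ = 85
j=3: r + 2k = 146.583111… → ⌈·⌉ = 147
j=4: r + 3k = 209.138666… → ⌈·⌉ = 210
j=5: r + 4k = 271.694222… → ⌈·⌉ = 272
j=6: r + 5k = 334.249777… → ⌈·⌉ = 335
j=7: r + 6k = 396.805333… → ⌈·⌉ = 397
j=8: r + 7k = 459.360888… → ⌈·⌉ = 460
j=9: r + 8k = 521.916444… → ⌈·⌉ = 522
j=10: r + 9k = 584.472 → ⌈·⌉ = 585
j=11: r + 10k = 647.027555… → ⌈·⌉ = 648
j=12: r + 11k = 709.583111… → ⌈·⌉ = 710
j=13: r + 12k = 772.138666… → ⌈·⌉ = 773
j=14: r + 13k = 834.694222… → ⌈·⌉ = 835
j=15: r + 14k = 897.249777… → ⌈·⌉ = 898
j=16: r + 15k = 959.805333… → ⌈·⌉ = 960
j=17: r + 16k = 1022.360888… → ⌈·⌉ = 1023
j=18: r + 17k = 1084.916444… → ⌈·⌉ = 1085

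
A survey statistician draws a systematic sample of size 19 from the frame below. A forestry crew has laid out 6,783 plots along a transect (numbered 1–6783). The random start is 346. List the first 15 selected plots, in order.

k = N/n = 6783/19 = 357
plot 1: 346
plot 2: 346 + 357 = 703
plot 3: 703 + 357 = 1060
plot 4: 1060 + 357 = 1417
plot 5: 1417 + 357 = 1774
plot 6: 1774 + 357 = 2131
plot 7: 2131 + 357 = 2488
plot 8: 2488 + 357 = 2845
plot 9: 2845 + 357 = 3202
plot 10: 3202 + 357 = 3559
plot 11: 3559 + 357 = 3916
plot 12: 3916 + 357 = 4273
plot 13: 4273 + 357 = 4630
plot 14: 4630 + 357 = 4987
plot 15: 4987 + 357 = 5344

346, 703, 1060, 1417, 1774, 2131, 2488, 2845, 3202, 3559, 3916, 4273, 4630, 4987, 5344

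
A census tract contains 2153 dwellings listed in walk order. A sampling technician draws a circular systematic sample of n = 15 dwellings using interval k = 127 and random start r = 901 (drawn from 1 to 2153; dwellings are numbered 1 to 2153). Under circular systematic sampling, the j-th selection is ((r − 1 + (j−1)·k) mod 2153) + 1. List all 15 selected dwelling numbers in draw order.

Selection 1: 901
Selection 2: 901 + 127 = 1028
Selection 3: 1028 + 127 = 1155
Selection 4: 1155 + 127 = 1282
Selection 5: 1282 + 127 = 1409
Selection 6: 1409 + 127 = 1536
Selection 7: 1536 + 127 = 1663
Selection 8: 1663 + 127 = 1790
Selection 9: 1790 + 127 = 1917
Selection 10: 1917 + 127 = 2044
Selection 11: 2044 + 127 = 2171 → 2171 − 2153 = 18
Selection 12: 18 + 127 = 145
Selection 13: 145 + 127 = 272
Selection 14: 272 + 127 = 399
Selection 15: 399 + 127 = 526

901, 1028, 1155, 1282, 1409, 1536, 1663, 1790, 1917, 2044, 18, 145, 272, 399, 526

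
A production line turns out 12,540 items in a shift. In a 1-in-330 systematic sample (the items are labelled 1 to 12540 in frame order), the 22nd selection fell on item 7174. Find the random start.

244

k = 330
r = 7174 − (22−1)×330 = 7174 − 6930 = 244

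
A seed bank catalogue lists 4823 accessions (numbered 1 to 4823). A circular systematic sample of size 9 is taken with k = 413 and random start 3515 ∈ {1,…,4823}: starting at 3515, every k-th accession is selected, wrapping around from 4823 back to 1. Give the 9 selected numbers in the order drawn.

Selection 1: 3515
Selection 2: 3515 + 413 = 3928
Selection 3: 3928 + 413 = 4341
Selection 4: 4341 + 413 = 4754
Selection 5: 4754 + 413 = 5167 → 5167 − 4823 = 344
Selection 6: 344 + 413 = 757
Selection 7: 757 + 413 = 1170
Selection 8: 1170 + 413 = 1583
Selection 9: 1583 + 413 = 1996

3515, 3928, 4341, 4754, 344, 757, 1170, 1583, 1996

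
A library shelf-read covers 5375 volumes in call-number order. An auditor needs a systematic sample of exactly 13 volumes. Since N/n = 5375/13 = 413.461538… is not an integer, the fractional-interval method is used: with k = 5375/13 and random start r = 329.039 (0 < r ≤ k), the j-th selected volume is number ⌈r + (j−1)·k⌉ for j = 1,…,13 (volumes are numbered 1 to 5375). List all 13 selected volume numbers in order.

j=1: r + 0k = 329.039 → ⌈·⌉ = 330
j=2: r + 1k = 742.500538… → ⌈·⌉ = 743
j=3: r + 2k = 1155.962076… → ⌈·⌉ = 1156
j=4: r + 3k = 1569.423615… → ⌈·⌉ = 1570
j=5: r + 4k = 1982.885153… → ⌈·⌉ = 1983
j=6: r + 5k = 2396.346692… → ⌈·⌉ = 2397
j=7: r + 6k = 2809.808230… → ⌈·⌉ = 2810
j=8: r + 7k = 3223.269769… → ⌈·⌉ = 3224
j=9: r + 8k = 3636.731307… → ⌈·⌉ = 3637
j=10: r + 9k = 4050.192846… → ⌈·⌉ = 4051
j=11: r + 10k = 4463.654384… → ⌈·⌉ = 4464
j=12: r + 11k = 4877.115923… → ⌈·⌉ = 4878
j=13: r + 12k = 5290.577461… → ⌈·⌉ = 5291

330, 743, 1156, 1570, 1983, 2397, 2810, 3224, 3637, 4051, 4464, 4878, 5291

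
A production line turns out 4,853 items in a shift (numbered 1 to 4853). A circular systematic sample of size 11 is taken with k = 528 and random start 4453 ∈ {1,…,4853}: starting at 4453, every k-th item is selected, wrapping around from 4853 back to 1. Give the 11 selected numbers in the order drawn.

Selection 1: 4453
Selection 2: 4453 + 528 = 4981 → 4981 − 4853 = 128
Selection 3: 128 + 528 = 656
Selection 4: 656 + 528 = 1184
Selection 5: 1184 + 528 = 1712
Selection 6: 1712 + 528 = 2240
Selection 7: 2240 + 528 = 2768
Selection 8: 2768 + 528 = 3296
Selection 9: 3296 + 528 = 3824
Selection 10: 3824 + 528 = 4352
Selection 11: 4352 + 528 = 4880 → 4880 − 4853 = 27

4453, 128, 656, 1184, 1712, 2240, 2768, 3296, 3824, 4352, 27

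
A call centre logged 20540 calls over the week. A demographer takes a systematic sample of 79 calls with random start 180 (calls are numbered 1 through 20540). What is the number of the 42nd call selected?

10840

k = 20540/79 = 260
42nd selection = r + (42−1)·k = 180 + 41×260 = 180 + 10660 = 10840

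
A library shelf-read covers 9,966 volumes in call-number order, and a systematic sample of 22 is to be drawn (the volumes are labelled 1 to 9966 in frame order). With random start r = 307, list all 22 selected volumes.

307, 760, 1213, 1666, 2119, 2572, 3025, 3478, 3931, 4384, 4837, 5290, 5743, 6196, 6649, 7102, 7555, 8008, 8461, 8914, 9367, 9820

k = N/n = 9966/22 = 453
volume 1: 307
volume 2: 307 + 453 = 760
volume 3: 760 + 453 = 1213
volume 4: 1213 + 453 = 1666
volume 5: 1666 + 453 = 2119
volume 6: 2119 + 453 = 2572
volume 7: 2572 + 453 = 3025
volume 8: 3025 + 453 = 3478
volume 9: 3478 + 453 = 3931
volume 10: 3931 + 453 = 4384
volume 11: 4384 + 453 = 4837
volume 12: 4837 + 453 = 5290
volume 13: 5290 + 453 = 5743
volume 14: 5743 + 453 = 6196
volume 15: 6196 + 453 = 6649
volume 16: 6649 + 453 = 7102
volume 17: 7102 + 453 = 7555
volume 18: 7555 + 453 = 8008
volume 19: 8008 + 453 = 8461
volume 20: 8461 + 453 = 8914
volume 21: 8914 + 453 = 9367
volume 22: 9367 + 453 = 9820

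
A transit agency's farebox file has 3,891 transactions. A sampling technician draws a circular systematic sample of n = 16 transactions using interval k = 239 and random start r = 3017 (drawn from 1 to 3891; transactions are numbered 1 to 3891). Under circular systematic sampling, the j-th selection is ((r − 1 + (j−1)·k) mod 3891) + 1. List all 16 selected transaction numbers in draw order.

3017, 3256, 3495, 3734, 82, 321, 560, 799, 1038, 1277, 1516, 1755, 1994, 2233, 2472, 2711

Selection 1: 3017
Selection 2: 3017 + 239 = 3256
Selection 3: 3256 + 239 = 3495
Selection 4: 3495 + 239 = 3734
Selection 5: 3734 + 239 = 3973 → 3973 − 3891 = 82
Selection 6: 82 + 239 = 321
Selection 7: 321 + 239 = 560
Selection 8: 560 + 239 = 799
Selection 9: 799 + 239 = 1038
Selection 10: 1038 + 239 = 1277
Selection 11: 1277 + 239 = 1516
Selection 12: 1516 + 239 = 1755
Selection 13: 1755 + 239 = 1994
Selection 14: 1994 + 239 = 2233
Selection 15: 2233 + 239 = 2472
Selection 16: 2472 + 239 = 2711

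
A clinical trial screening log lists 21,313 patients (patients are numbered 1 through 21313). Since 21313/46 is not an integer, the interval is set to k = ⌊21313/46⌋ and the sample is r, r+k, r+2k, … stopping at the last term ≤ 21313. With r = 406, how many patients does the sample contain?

k = ⌊21313/46⌋ = 463
Achieved size = ⌊(21313 − 406)/463⌋ + 1 = ⌊20907/463⌋ + 1 = 45 + 1 = 46
(last selection: 406 + 45×463 = 21241 ≤ 21313; next would be 21704 > 21313)

46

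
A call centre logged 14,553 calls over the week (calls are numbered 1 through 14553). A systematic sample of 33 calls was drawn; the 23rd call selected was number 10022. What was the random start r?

320

k = 14553/33 = 441
r = 10022 − (23−1)×441 = 10022 − 9702 = 320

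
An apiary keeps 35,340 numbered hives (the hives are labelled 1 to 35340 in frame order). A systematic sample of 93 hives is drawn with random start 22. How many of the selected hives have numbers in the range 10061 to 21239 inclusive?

29

k = 35340/93 = 380
First selection ≥ 10061: 22 + ⌈(10061−22)/380⌉·380 = 22 + 27×380 = 10282
Last selection ≤ 21239: 22 + ⌊(21239−22)/380⌋·380 = 22 + 55×380 = 20922
Count = 55 − 27 + 1 = 29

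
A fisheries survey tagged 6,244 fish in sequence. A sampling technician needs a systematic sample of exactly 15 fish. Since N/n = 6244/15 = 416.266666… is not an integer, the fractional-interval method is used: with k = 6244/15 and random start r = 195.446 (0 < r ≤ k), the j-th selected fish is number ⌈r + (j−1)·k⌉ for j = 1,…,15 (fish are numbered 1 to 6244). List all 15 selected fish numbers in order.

j=1: r + 0k = 195.446 → ⌈·⌉ = 196
j=2: r + 1k = 611.712666… → ⌈·⌉ = 612
j=3: r + 2k = 1027.979333… → ⌈·⌉ = 1028
j=4: r + 3k = 1444.246 → ⌈·⌉ = 1445
j=5: r + 4k = 1860.512666… → ⌈·⌉ = 1861
j=6: r + 5k = 2276.779333… → ⌈·⌉ = 2277
j=7: r + 6k = 2693.046 → ⌈·⌉ = 2694
j=8: r + 7k = 3109.312666… → ⌈·⌉ = 3110
j=9: r + 8k = 3525.579333… → ⌈·⌉ = 3526
j=10: r + 9k = 3941.846 → ⌈·⌉ = 3942
j=11: r + 10k = 4358.112666… → ⌈·⌉ = 4359
j=12: r + 11k = 4774.379333… → ⌈·⌉ = 4775
j=13: r + 12k = 5190.646 → ⌈·⌉ = 5191
j=14: r + 13k = 5606.912666… → ⌈·⌉ = 5607
j=15: r + 14k = 6023.179333… → ⌈·⌉ = 6024

196, 612, 1028, 1445, 1861, 2277, 2694, 3110, 3526, 3942, 4359, 4775, 5191, 5607, 6024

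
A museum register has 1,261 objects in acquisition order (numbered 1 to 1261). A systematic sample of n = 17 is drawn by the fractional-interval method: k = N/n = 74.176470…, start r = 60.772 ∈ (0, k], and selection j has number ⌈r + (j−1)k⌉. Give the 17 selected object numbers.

j=1: r + 0k = 60.772 → ⌈·⌉ = 61
j=2: r + 1k = 134.948470… → ⌈·⌉ = 135
j=3: r + 2k = 209.124941… → ⌈·⌉ = 210
j=4: r + 3k = 283.301411… → ⌈·⌉ = 284
j=5: r + 4k = 357.477882… → ⌈·⌉ = 358
j=6: r + 5k = 431.654352… → ⌈·⌉ = 432
j=7: r + 6k = 505.830823… → ⌈·⌉ = 506
j=8: r + 7k = 580.007294… → ⌈·⌉ = 581
j=9: r + 8k = 654.183764… → ⌈·⌉ = 655
j=10: r + 9k = 728.360235… → ⌈·⌉ = 729
j=11: r + 10k = 802.536705… → ⌈·⌉ = 803
j=12: r + 11k = 876.713176… → ⌈·⌉ = 877
j=13: r + 12k = 950.889647… → ⌈·⌉ = 951
j=14: r + 13k = 1025.066117… → ⌈·⌉ = 1026
j=15: r + 14k = 1099.242588… → ⌈·⌉ = 1100
j=16: r + 15k = 1173.419058… → ⌈·⌉ = 1174
j=17: r + 16k = 1247.595529… → ⌈·⌉ = 1248

61, 135, 210, 284, 358, 432, 506, 581, 655, 729, 803, 877, 951, 1026, 1100, 1174, 1248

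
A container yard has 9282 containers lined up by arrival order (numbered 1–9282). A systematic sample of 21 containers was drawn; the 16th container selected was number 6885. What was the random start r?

k = 9282/21 = 442
r = 6885 − (16−1)×442 = 6885 − 6630 = 255

255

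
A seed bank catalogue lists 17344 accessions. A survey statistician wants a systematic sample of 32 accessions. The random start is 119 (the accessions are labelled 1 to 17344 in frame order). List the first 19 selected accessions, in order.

k = N/n = 17344/32 = 542
accession 1: 119
accession 2: 119 + 542 = 661
accession 3: 661 + 542 = 1203
accession 4: 1203 + 542 = 1745
accession 5: 1745 + 542 = 2287
accession 6: 2287 + 542 = 2829
accession 7: 2829 + 542 = 3371
accession 8: 3371 + 542 = 3913
accession 9: 3913 + 542 = 4455
accession 10: 4455 + 542 = 4997
accession 11: 4997 + 542 = 5539
accession 12: 5539 + 542 = 6081
accession 13: 6081 + 542 = 6623
accession 14: 6623 + 542 = 7165
accession 15: 7165 + 542 = 7707
accession 16: 7707 + 542 = 8249
accession 17: 8249 + 542 = 8791
accession 18: 8791 + 542 = 9333
accession 19: 9333 + 542 = 9875

119, 661, 1203, 1745, 2287, 2829, 3371, 3913, 4455, 4997, 5539, 6081, 6623, 7165, 7707, 8249, 8791, 9333, 9875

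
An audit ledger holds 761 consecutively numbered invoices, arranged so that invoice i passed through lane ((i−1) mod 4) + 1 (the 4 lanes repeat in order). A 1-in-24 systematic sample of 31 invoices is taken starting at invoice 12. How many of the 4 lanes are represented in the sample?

Consecutive selections differ by k = 24, so their lane numbers differ by 24 mod 4 = 0.
gcd(24, 4) = 4, so the sample visits 4/4 = 1 distinct residues mod 4.
Start 12 is lane 4; the lanes hit are 4.

1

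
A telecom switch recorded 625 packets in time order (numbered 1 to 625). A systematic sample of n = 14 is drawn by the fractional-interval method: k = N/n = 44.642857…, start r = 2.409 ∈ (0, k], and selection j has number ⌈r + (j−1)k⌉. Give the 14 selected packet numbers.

j=1: r + 0k = 2.409 → ⌈·⌉ = 3
j=2: r + 1k = 47.051857… → ⌈·⌉ = 48
j=3: r + 2k = 91.694714… → ⌈·⌉ = 92
j=4: r + 3k = 136.337571… → ⌈·⌉ = 137
j=5: r + 4k = 180.980428… → ⌈·⌉ = 181
j=6: r + 5k = 225.623285… → ⌈·⌉ = 226
j=7: r + 6k = 270.266142… → ⌈·⌉ = 271
j=8: r + 7k = 314.909 → ⌈·⌉ = 315
j=9: r + 8k = 359.551857… → ⌈·⌉ = 360
j=10: r + 9k = 404.194714… → ⌈·⌉ = 405
j=11: r + 10k = 448.837571… → ⌈·⌉ = 449
j=12: r + 11k = 493.480428… → ⌈·⌉ = 494
j=13: r + 12k = 538.123285… → ⌈·⌉ = 539
j=14: r + 13k = 582.766142… → ⌈·⌉ = 583

3, 48, 92, 137, 181, 226, 271, 315, 360, 405, 449, 494, 539, 583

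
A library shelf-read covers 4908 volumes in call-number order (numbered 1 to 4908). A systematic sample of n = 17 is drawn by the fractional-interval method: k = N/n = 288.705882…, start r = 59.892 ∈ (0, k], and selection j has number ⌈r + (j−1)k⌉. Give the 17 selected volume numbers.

60, 349, 638, 927, 1215, 1504, 1793, 2081, 2370, 2659, 2947, 3236, 3525, 3814, 4102, 4391, 4680

j=1: r + 0k = 59.892 → ⌈·⌉ = 60
j=2: r + 1k = 348.597882… → ⌈·⌉ = 349
j=3: r + 2k = 637.303764… → ⌈·⌉ = 638
j=4: r + 3k = 926.009647… → ⌈·⌉ = 927
j=5: r + 4k = 1214.715529… → ⌈·⌉ = 1215
j=6: r + 5k = 1503.421411… → ⌈·⌉ = 1504
j=7: r + 6k = 1792.127294… → ⌈·⌉ = 1793
j=8: r + 7k = 2080.833176… → ⌈·⌉ = 2081
j=9: r + 8k = 2369.539058… → ⌈·⌉ = 2370
j=10: r + 9k = 2658.244941… → ⌈·⌉ = 2659
j=11: r + 10k = 2946.950823… → ⌈·⌉ = 2947
j=12: r + 11k = 3235.656705… → ⌈·⌉ = 3236
j=13: r + 12k = 3524.362588… → ⌈·⌉ = 3525
j=14: r + 13k = 3813.068470… → ⌈·⌉ = 3814
j=15: r + 14k = 4101.774352… → ⌈·⌉ = 4102
j=16: r + 15k = 4390.480235… → ⌈·⌉ = 4391
j=17: r + 16k = 4679.186117… → ⌈·⌉ = 4680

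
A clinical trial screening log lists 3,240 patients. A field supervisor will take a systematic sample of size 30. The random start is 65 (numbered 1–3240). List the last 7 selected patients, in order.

k = N/n = 3240/30 = 108
24th selection = 65 + 23×108 = 2549
25th: 2549 + 108 = 2657
26th: 2657 + 108 = 2765
27th: 2765 + 108 = 2873
28th: 2873 + 108 = 2981
29th: 2981 + 108 = 3089
30th: 3089 + 108 = 3197

2549, 2657, 2765, 2873, 2981, 3089, 3197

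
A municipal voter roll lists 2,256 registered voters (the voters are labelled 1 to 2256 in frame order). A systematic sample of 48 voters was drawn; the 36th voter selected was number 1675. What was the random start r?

30

k = 2256/48 = 47
r = 1675 − (36−1)×47 = 1675 − 1645 = 30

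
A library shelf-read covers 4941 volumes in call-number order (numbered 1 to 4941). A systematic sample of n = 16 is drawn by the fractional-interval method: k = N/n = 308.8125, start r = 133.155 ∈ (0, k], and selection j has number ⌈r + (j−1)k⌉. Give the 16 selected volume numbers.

134, 442, 751, 1060, 1369, 1678, 1987, 2295, 2604, 2913, 3222, 3531, 3839, 4148, 4457, 4766

j=1: r + 0k = 133.155 → ⌈·⌉ = 134
j=2: r + 1k = 441.9675 → ⌈·⌉ = 442
j=3: r + 2k = 750.78 → ⌈·⌉ = 751
j=4: r + 3k = 1059.5925 → ⌈·⌉ = 1060
j=5: r + 4k = 1368.405 → ⌈·⌉ = 1369
j=6: r + 5k = 1677.2175 → ⌈·⌉ = 1678
j=7: r + 6k = 1986.03 → ⌈·⌉ = 1987
j=8: r + 7k = 2294.8425 → ⌈·⌉ = 2295
j=9: r + 8k = 2603.655 → ⌈·⌉ = 2604
j=10: r + 9k = 2912.4675 → ⌈·⌉ = 2913
j=11: r + 10k = 3221.28 → ⌈·⌉ = 3222
j=12: r + 11k = 3530.0925 → ⌈·⌉ = 3531
j=13: r + 12k = 3838.905 → ⌈·⌉ = 3839
j=14: r + 13k = 4147.7175 → ⌈·⌉ = 4148
j=15: r + 14k = 4456.53 → ⌈·⌉ = 4457
j=16: r + 15k = 4765.3425 → ⌈·⌉ = 4766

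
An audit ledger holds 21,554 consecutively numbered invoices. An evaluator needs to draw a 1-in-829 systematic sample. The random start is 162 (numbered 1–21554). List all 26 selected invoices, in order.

invoice 1: 162
invoice 2: 162 + 829 = 991
invoice 3: 991 + 829 = 1820
invoice 4: 1820 + 829 = 2649
invoice 5: 2649 + 829 = 3478
invoice 6: 3478 + 829 = 4307
invoice 7: 4307 + 829 = 5136
invoice 8: 5136 + 829 = 5965
invoice 9: 5965 + 829 = 6794
invoice 10: 6794 + 829 = 7623
invoice 11: 7623 + 829 = 8452
invoice 12: 8452 + 829 = 9281
invoice 13: 9281 + 829 = 10110
invoice 14: 10110 + 829 = 10939
invoice 15: 10939 + 829 = 11768
invoice 16: 11768 + 829 = 12597
invoice 17: 12597 + 829 = 13426
invoice 18: 13426 + 829 = 14255
invoice 19: 14255 + 829 = 15084
invoice 20: 15084 + 829 = 15913
invoice 21: 15913 + 829 = 16742
invoice 22: 16742 + 829 = 17571
invoice 23: 17571 + 829 = 18400
invoice 24: 18400 + 829 = 19229
invoice 25: 19229 + 829 = 20058
invoice 26: 20058 + 829 = 20887

162, 991, 1820, 2649, 3478, 4307, 5136, 5965, 6794, 7623, 8452, 9281, 10110, 10939, 11768, 12597, 13426, 14255, 15084, 15913, 16742, 17571, 18400, 19229, 20058, 20887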